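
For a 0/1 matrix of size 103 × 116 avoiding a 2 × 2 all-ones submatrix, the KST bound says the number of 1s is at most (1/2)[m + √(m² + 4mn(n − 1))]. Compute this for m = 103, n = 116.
z(103, 116; 2, 2) ≤ (1/2)[103 + √(103² + 4·103·116·115)] = (1/2)[103 + √5506689] = 1224.8168

Kővári–Sós–Turán: let r_1, ..., r_103 be the row sums and z = Σ r_i the total number of 1s. Each pair of columns can share at most one row with both entries 1 (else a 2×2 all-ones block appears), so Σ_i C(r_i, 2) ≤ C(116, 2) = 6670. By convexity Σ_i C(r_i, 2) ≥ 103·C(z/103, 2) = z(z − 103)/(2·103), giving z² − 103z − 103·116·115 ≤ 0 and hence z ≤ (1/2)[103 + √(10609 + 4·1374020)] = (1/2)[103 + √5506689] ≈ (1/2)(103 + 2346.6335) = 1224.8168.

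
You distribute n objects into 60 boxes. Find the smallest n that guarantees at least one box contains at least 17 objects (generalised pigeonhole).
n = (17 − 1)·60 + 1 = 961

By the generalised pigeonhole principle, to guarantee some box contains ≥ r objects we need more than (r − 1) · k objects total. Threshold: n = (r − 1) · k + 1. With r = 17 and k = 60: n = 16 · 60 + 1 = 960 + 1 = 961. For n = 960 = 16 · 60, we can put exactly 16 objects in every box, avoiding 17 in any single one — so 961 is tight.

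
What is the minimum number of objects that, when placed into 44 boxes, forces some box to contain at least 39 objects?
n = (39 − 1)·44 + 1 = 1673

By the generalised pigeonhole principle, to guarantee some box contains ≥ r objects we need more than (r − 1) · k objects total. Threshold: n = (r − 1) · k + 1. With r = 39 and k = 44: n = 38 · 44 + 1 = 1672 + 1 = 1673. For n = 1672 = 38 · 44, we can put exactly 38 objects in every box, avoiding 39 in any single one — so 1673 is tight.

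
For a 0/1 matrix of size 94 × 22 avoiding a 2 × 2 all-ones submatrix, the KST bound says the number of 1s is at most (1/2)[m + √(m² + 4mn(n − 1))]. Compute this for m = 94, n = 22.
z(94, 22; 2, 2) ≤ (1/2)[94 + √(94² + 4·94·22·21)] = (1/2)[94 + √182548] = 260.6282

Kővári–Sós–Turán: let r_1, ..., r_94 be the row sums and z = Σ r_i the total number of 1s. Each pair of columns can share at most one row with both entries 1 (else a 2×2 all-ones block appears), so Σ_i C(r_i, 2) ≤ C(22, 2) = 231. By convexity Σ_i C(r_i, 2) ≥ 94·C(z/94, 2) = z(z − 94)/(2·94), giving z² − 94z − 94·22·21 ≤ 0 and hence z ≤ (1/2)[94 + √(8836 + 4·43428)] = (1/2)[94 + √182548] ≈ (1/2)(94 + 427.2564) = 260.6282.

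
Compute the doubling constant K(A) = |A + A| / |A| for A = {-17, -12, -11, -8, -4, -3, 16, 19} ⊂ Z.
K = |A + A| / |A| = 32/8 = 4

Enumerate A + A = {a + b : a, b ∈ A}. With |A| = 8, there are |A|^2 = 64 ordered sum pairs; collecting distinct values, A + A = {-34, -29, -28, -25, -24, -23, -22, -21, -20, -19, -16, -15, -14, -12, -11, -8, -7, -6, -1, 2, 4, 5, 7, 8, 11, 12, 13, 15, 16, 32, 35, 38}, so |A + A| = 32. Thus K = 32/8 = 4. For comparison, the minimum possible |A + A| over all 8-element sets is 2·8 − 1 = 15 (so min K = 15/8), attained only by arithmetic progressions.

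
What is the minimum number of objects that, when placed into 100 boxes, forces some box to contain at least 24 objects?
n = (24 − 1)·100 + 1 = 2301

By the generalised pigeonhole principle, to guarantee some box contains ≥ r objects we need more than (r − 1) · k objects total. Threshold: n = (r − 1) · k + 1. With r = 24 and k = 100: n = 23 · 100 + 1 = 2300 + 1 = 2301. For n = 2300 = 23 · 100, we can put exactly 23 objects in every box, avoiding 24 in any single one — so 2301 is tight.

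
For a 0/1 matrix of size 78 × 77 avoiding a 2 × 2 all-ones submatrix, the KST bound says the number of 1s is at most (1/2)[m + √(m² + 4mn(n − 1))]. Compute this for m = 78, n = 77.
z(78, 77; 2, 2) ≤ (1/2)[78 + √(78² + 4·78·77·76)] = (1/2)[78 + √1831908] = 715.74

Kővári–Sós–Turán: let r_1, ..., r_78 be the row sums and z = Σ r_i the total number of 1s. Each pair of columns can share at most one row with both entries 1 (else a 2×2 all-ones block appears), so Σ_i C(r_i, 2) ≤ C(77, 2) = 2926. By convexity Σ_i C(r_i, 2) ≥ 78·C(z/78, 2) = z(z − 78)/(2·78), giving z² − 78z − 78·77·76 ≤ 0 and hence z ≤ (1/2)[78 + √(6084 + 4·456456)] = (1/2)[78 + √1831908] ≈ (1/2)(78 + 1353.48) = 715.74.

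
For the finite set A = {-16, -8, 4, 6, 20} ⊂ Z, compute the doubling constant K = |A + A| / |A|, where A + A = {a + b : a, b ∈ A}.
K = |A + A| / |A| = 14/5

Enumerate A + A = {a + b : a, b ∈ A}. With |A| = 5, there are |A|^2 = 25 ordered sum pairs; collecting distinct values, A + A = {-32, -24, -16, -12, -10, -4, -2, 4, 8, 10, 12, 24, 26, 40}, so |A + A| = 14. Thus K = 14/5. For comparison, the minimum possible |A + A| over all 5-element sets is 2·5 − 1 = 9 (so min K = 9/5), attained only by arithmetic progressions.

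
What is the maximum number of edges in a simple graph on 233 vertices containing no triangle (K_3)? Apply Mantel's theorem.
ex(233, K_3) = ⌊233^2/4⌋ = 13572

Mantel (1907): a triangle-free graph on n vertices has at most ⌊n^2/4⌋ edges, with equality for the complete bipartite graph K_{⌊n/2⌋, ⌈n/2⌉}. For n = 233: ⌊233^2/4⌋ = ⌊54289/4⌋ = 13572. The extremal graph is K_{116, 117}, which has 116·117 = 13572 edges.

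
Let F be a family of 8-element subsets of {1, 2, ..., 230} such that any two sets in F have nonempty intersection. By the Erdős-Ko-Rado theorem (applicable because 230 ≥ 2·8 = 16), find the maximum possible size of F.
max |F| = C(229, 7) = 5973233453520

The Erdős-Ko-Rado theorem states: for n ≥ 2k, an intersecting family of k-subsets of an n-element set has size at most C(n − 1, k − 1), with equality for 'star' families {A ⊆ [n] : |A| = k, i ∈ A} (fix an element i). For n = 230, k = 8: C(229, 7) = 5973233453520.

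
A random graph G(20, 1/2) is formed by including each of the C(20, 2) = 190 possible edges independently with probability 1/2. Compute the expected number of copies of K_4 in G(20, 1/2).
E[# K_4] = C(20, 4) · (1/2)^C(4, 2) = 4845 / 2^6 = 75.703125

For each 4-subset S of vertices (there are C(20, 4) = 4845 such S), let X_S = 1 if S induces a K_4 (all C(4, 2) = 6 edges present). Then P(X_S = 1) = (1/2)^6 = 1/64. By linearity of expectation, E[# K_4] = C(20, 4) · (1/2)^6 = 4845 / 64 = 75.703125.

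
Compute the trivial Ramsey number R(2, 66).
R(2, 66) = 66

R(2, k) = k for all k ≥ 2: in a 2-colouring of K_k, either some edge is red (a red K_2) or all edges are blue (a blue K_k). And K_{65} coloured all-blue has no blue K_66, so R(2, 66) > 65. Hence R(2, 66) = 66.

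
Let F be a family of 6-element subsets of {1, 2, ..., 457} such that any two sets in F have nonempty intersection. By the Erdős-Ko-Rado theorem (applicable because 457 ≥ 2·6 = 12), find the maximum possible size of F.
max |F| = C(456, 5) = 160726498296

Erdős-Ko-Rado (1961): when n ≥ 2k, max |F| = C(n−1, k−1). The bound is attained by the star {A : i ∈ A} for any fixed i ∈ [n]. Here C(457−1, 6−1) = C(456, 5) = 160726498296.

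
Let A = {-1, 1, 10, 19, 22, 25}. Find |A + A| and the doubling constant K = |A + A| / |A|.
K = |A + A| / |A| = 19/6

Enumerate A + A = {a + b : a, b ∈ A}. With |A| = 6, there are |A|^2 = 36 ordered sum pairs; collecting distinct values, A + A = {-2, 0, 2, 9, 11, 18, 20, 21, 23, 24, 26, 29, 32, 35, 38, 41, 44, 47, 50}, so |A + A| = 19. Thus K = 19/6. For comparison, the minimum possible |A + A| over all 6-element sets is 2·6 − 1 = 11 (so min K = 11/6), attained only by arithmetic progressions.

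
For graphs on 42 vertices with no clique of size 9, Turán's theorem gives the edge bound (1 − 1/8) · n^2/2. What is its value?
Turán density bound = (7/8) · 42^2/2 = 3087/4 ≈ 771.75

Turán's theorem: ex(n, K_{r+1}) is achieved by the complete r-partite Turán graph T(n, r) with parts as balanced as possible, and is at most (1 − 1/r) · n^2/2. For r = 8, n = 42: the density bound is (7/8) · 1764/2 = 3087/4 ≈ 771.75. The integer-valued extremum is e(T(42, 8)) = 771, which is strictly less than the density bound 3087/4 since 8 ∤ 42 (the parts of T(42, 8) cannot all be equal).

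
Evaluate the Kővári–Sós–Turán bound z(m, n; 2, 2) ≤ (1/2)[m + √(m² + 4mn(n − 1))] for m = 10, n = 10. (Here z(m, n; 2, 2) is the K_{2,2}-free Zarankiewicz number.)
z(10, 10; 2, 2) ≤ (1/2)[10 + √(10² + 4·10·10·9)] = (1/2)[10 + √3700] = 35.4138

Kővári–Sós–Turán: let r_1, ..., r_10 be the row sums and z = Σ r_i the total number of 1s. Each pair of columns can share at most one row with both entries 1 (else a 2×2 all-ones block appears), so Σ_i C(r_i, 2) ≤ C(10, 2) = 45. By convexity Σ_i C(r_i, 2) ≥ 10·C(z/10, 2) = z(z − 10)/(2·10), giving z² − 10z − 10·10·9 ≤ 0 and hence z ≤ (1/2)[10 + √(100 + 4·900)] = (1/2)[10 + √3700] ≈ (1/2)(10 + 60.8276) = 35.4138.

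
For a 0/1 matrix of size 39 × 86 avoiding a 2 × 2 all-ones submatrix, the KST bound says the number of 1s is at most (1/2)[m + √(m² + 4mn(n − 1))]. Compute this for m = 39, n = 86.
z(39, 86; 2, 2) ≤ (1/2)[39 + √(39² + 4·39·86·85)] = (1/2)[39 + √1141881] = 553.7942

Kővári–Sós–Turán: let r_1, ..., r_39 be the row sums and z = Σ r_i the total number of 1s. Each pair of columns can share at most one row with both entries 1 (else a 2×2 all-ones block appears), so Σ_i C(r_i, 2) ≤ C(86, 2) = 3655. By convexity Σ_i C(r_i, 2) ≥ 39·C(z/39, 2) = z(z − 39)/(2·39), giving z² − 39z − 39·86·85 ≤ 0 and hence z ≤ (1/2)[39 + √(1521 + 4·285090)] = (1/2)[39 + √1141881] ≈ (1/2)(39 + 1068.5883) = 553.7942.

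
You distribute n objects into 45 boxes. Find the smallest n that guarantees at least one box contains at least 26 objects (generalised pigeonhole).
n = (26 − 1)·45 + 1 = 1126

By the generalised pigeonhole principle, to guarantee some box contains ≥ r objects we need more than (r − 1) · k objects total. Threshold: n = (r − 1) · k + 1. With r = 26 and k = 45: n = 25 · 45 + 1 = 1125 + 1 = 1126. For n = 1125 = 25 · 45, we can put exactly 25 objects in every box, avoiding 26 in any single one — so 1126 is tight.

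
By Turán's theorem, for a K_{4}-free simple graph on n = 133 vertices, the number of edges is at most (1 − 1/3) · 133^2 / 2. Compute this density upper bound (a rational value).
Turán density bound = (2/3) · 133^2/2 = 17689/3 ≈ 5896.3333

Turán's theorem: ex(n, K_{r+1}) is achieved by the complete r-partite Turán graph T(n, r) with parts as balanced as possible, and is at most (1 − 1/r) · n^2/2. For r = 3, n = 133: the density bound is (2/3) · 17689/2 = 17689/3 ≈ 5896.3333. The integer-valued extremum is e(T(133, 3)) = 5896, which is strictly less than the density bound 17689/3 since 3 ∤ 133 (the parts of T(133, 3) cannot all be equal).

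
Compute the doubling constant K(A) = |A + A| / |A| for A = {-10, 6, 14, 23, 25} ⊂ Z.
K = |A + A| / |A| = 15/5 = 3

Enumerate A + A = {a + b : a, b ∈ A}. With |A| = 5, there are |A|^2 = 25 ordered sum pairs; collecting distinct values, A + A = {-20, -4, 4, 12, 13, 15, 20, 28, 29, 31, 37, 39, 46, 48, 50}, so |A + A| = 15. Thus K = 15/5 = 3. For comparison, the minimum possible |A + A| over all 5-element sets is 2·5 − 1 = 9 (so min K = 9/5), attained only by arithmetic progressions.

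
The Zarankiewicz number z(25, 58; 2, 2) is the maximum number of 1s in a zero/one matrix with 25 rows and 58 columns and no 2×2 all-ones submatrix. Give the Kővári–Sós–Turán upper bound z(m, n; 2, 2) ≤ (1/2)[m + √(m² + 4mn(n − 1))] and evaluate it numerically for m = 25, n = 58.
z(25, 58; 2, 2) ≤ (1/2)[25 + √(25² + 4·25·58·57)] = (1/2)[25 + √331225] = 300.2608

Kővári–Sós–Turán: let r_1, ..., r_25 be the row sums and z = Σ r_i the total number of 1s. Each pair of columns can share at most one row with both entries 1 (else a 2×2 all-ones block appears), so Σ_i C(r_i, 2) ≤ C(58, 2) = 1653. By convexity Σ_i C(r_i, 2) ≥ 25·C(z/25, 2) = z(z − 25)/(2·25), giving z² − 25z − 25·58·57 ≤ 0 and hence z ≤ (1/2)[25 + √(625 + 4·82650)] = (1/2)[25 + √331225] ≈ (1/2)(25 + 575.5215) = 300.2608.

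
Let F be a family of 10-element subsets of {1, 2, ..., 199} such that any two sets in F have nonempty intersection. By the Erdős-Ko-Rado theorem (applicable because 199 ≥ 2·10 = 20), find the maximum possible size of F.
max |F| = C(198, 9) = 1071781612741840

The Erdős-Ko-Rado theorem states: for n ≥ 2k, an intersecting family of k-subsets of an n-element set has size at most C(n − 1, k − 1), with equality for 'star' families {A ⊆ [n] : |A| = k, i ∈ A} (fix an element i). For n = 199, k = 10: C(198, 9) = 1071781612741840.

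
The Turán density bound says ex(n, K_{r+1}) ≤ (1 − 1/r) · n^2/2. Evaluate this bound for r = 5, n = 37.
Turán density bound = (4/5) · 37^2/2 = 2738/5 ≈ 547.6

Turán's theorem: ex(n, K_{r+1}) is achieved by the complete r-partite Turán graph T(n, r) with parts as balanced as possible, and is at most (1 − 1/r) · n^2/2. For r = 5, n = 37: the density bound is (4/5) · 1369/2 = 2738/5 ≈ 547.6. The integer-valued extremum is e(T(37, 5)) = 547, which is strictly less than the density bound 2738/5 since 5 ∤ 37 (the parts of T(37, 5) cannot all be equal).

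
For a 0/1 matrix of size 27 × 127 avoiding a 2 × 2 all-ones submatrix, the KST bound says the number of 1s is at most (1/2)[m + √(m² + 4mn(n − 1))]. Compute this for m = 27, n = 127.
z(27, 127; 2, 2) ≤ (1/2)[27 + √(27² + 4·27·127·126)] = (1/2)[27 + √1728945] = 670.9468

Kővári–Sós–Turán: let r_1, ..., r_27 be the row sums and z = Σ r_i the total number of 1s. Each pair of columns can share at most one row with both entries 1 (else a 2×2 all-ones block appears), so Σ_i C(r_i, 2) ≤ C(127, 2) = 8001. By convexity Σ_i C(r_i, 2) ≥ 27·C(z/27, 2) = z(z − 27)/(2·27), giving z² − 27z − 27·127·126 ≤ 0 and hence z ≤ (1/2)[27 + √(729 + 4·432054)] = (1/2)[27 + √1728945] ≈ (1/2)(27 + 1314.8935) = 670.9468.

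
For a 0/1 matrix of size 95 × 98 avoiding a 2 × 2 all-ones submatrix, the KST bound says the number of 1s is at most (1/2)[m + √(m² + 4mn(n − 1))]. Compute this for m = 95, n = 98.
z(95, 98; 2, 2) ≤ (1/2)[95 + √(95² + 4·95·98·97)] = (1/2)[95 + √3621305] = 998.9863

Kővári–Sós–Turán: let r_1, ..., r_95 be the row sums and z = Σ r_i the total number of 1s. Each pair of columns can share at most one row with both entries 1 (else a 2×2 all-ones block appears), so Σ_i C(r_i, 2) ≤ C(98, 2) = 4753. By convexity Σ_i C(r_i, 2) ≥ 95·C(z/95, 2) = z(z − 95)/(2·95), giving z² − 95z − 95·98·97 ≤ 0 and hence z ≤ (1/2)[95 + √(9025 + 4·903070)] = (1/2)[95 + √3621305] ≈ (1/2)(95 + 1902.9727) = 998.9863.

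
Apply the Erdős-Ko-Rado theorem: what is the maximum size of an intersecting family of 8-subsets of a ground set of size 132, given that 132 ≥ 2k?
max |F| = C(131, 7) = 111600996000

Erdős-Ko-Rado (1961): when n ≥ 2k, max |F| = C(n−1, k−1). The bound is attained by the star {A : i ∈ A} for any fixed i ∈ [n]. Here C(132−1, 8−1) = C(131, 7) = 111600996000.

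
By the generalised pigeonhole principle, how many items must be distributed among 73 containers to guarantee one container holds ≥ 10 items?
n = (10 − 1)·73 + 1 = 658

By the generalised pigeonhole principle, to guarantee some box contains ≥ r objects we need more than (r − 1) · k objects total. Threshold: n = (r − 1) · k + 1. With r = 10 and k = 73: n = 9 · 73 + 1 = 657 + 1 = 658. For n = 657 = 9 · 73, we can put exactly 9 objects in every box, avoiding 10 in any single one — so 658 is tight.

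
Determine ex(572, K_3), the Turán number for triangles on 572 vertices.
ex(572, K_3) = ⌊572^2/4⌋ = 81796

Mantel (1907): a triangle-free graph on n vertices has at most ⌊n^2/4⌋ edges, with equality for the complete bipartite graph K_{⌊n/2⌋, ⌈n/2⌉}. For n = 572: ⌊572^2/4⌋ = ⌊327184/4⌋ = 81796. The extremal graph is K_{286, 286}, which has 286·286 = 81796 edges.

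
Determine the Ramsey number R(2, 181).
R(2, 181) = 181

R(2, k) = k for all k ≥ 2: in a 2-colouring of K_k, either some edge is red (a red K_2) or all edges are blue (a blue K_k). And K_{180} coloured all-blue has no blue K_181, so R(2, 181) > 180. Hence R(2, 181) = 181.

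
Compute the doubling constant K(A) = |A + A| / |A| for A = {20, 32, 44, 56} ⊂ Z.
K = |A + A| / |A| = 7/4

Enumerate A + A = {a + b : a, b ∈ A}. With |A| = 4, there are |A|^2 = 16 ordered sum pairs; collecting distinct values, A + A = {40, 52, 64, 76, 88, 100, 112}, so |A + A| = 7. Thus K = 7/4. Here |A + A| = 2|A| − 1 = 7, the minimum possible — so K = 7/4 is minimal, which holds iff A is an arithmetic progression.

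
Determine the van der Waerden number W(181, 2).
W(181, 2) = 181 + 1 = 182

A 2-term AP is any pair of integers, so a monochromatic 2-AP exists iff some colour is used at least twice. With 181 colours, the colouring i ↦ i on {1, ..., 181} uses each colour once, avoiding any monochromatic pair, so W(181, 2) > 181. For {1, ..., 182}, pigeonhole forces two integers of the same colour, which form a monochromatic 2-AP. Hence W(181, 2) = 182.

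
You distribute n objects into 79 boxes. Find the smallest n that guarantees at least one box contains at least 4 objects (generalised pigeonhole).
n = (4 − 1)·79 + 1 = 238

By the generalised pigeonhole principle, to guarantee some box contains ≥ r objects we need more than (r − 1) · k objects total. Threshold: n = (r − 1) · k + 1. With r = 4 and k = 79: n = 3 · 79 + 1 = 237 + 1 = 238. For n = 237 = 3 · 79, we can put exactly 3 objects in every box, avoiding 4 in any single one — so 238 is tight.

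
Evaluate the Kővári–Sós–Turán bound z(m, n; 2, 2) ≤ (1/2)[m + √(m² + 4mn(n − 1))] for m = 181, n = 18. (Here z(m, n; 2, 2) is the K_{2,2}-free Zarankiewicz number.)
z(181, 18; 2, 2) ≤ (1/2)[181 + √(181² + 4·181·18·17)] = (1/2)[181 + √254305] = 342.6433

Kővári–Sós–Turán: let r_1, ..., r_181 be the row sums and z = Σ r_i the total number of 1s. Each pair of columns can share at most one row with both entries 1 (else a 2×2 all-ones block appears), so Σ_i C(r_i, 2) ≤ C(18, 2) = 153. By convexity Σ_i C(r_i, 2) ≥ 181·C(z/181, 2) = z(z − 181)/(2·181), giving z² − 181z − 181·18·17 ≤ 0 and hence z ≤ (1/2)[181 + √(32761 + 4·55386)] = (1/2)[181 + √254305] ≈ (1/2)(181 + 504.2866) = 342.6433.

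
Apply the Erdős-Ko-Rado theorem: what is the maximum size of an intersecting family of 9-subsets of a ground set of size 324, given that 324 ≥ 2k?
max |F| = C(323, 8) = 2692508166407224

The Erdős-Ko-Rado theorem states: for n ≥ 2k, an intersecting family of k-subsets of an n-element set has size at most C(n − 1, k − 1), with equality for 'star' families {A ⊆ [n] : |A| = k, i ∈ A} (fix an element i). For n = 324, k = 9: C(323, 8) = 2692508166407224.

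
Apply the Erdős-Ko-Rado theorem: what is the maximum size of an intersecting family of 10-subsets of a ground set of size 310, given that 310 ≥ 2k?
max |F| = C(309, 9) = 62920976643980686

Erdős-Ko-Rado (1961): when n ≥ 2k, max |F| = C(n−1, k−1). The bound is attained by the star {A : i ∈ A} for any fixed i ∈ [n]. Here C(310−1, 10−1) = C(309, 9) = 62920976643980686.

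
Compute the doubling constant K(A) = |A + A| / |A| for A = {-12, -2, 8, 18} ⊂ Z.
K = |A + A| / |A| = 7/4

Enumerate A + A = {a + b : a, b ∈ A}. With |A| = 4, there are |A|^2 = 16 ordered sum pairs; collecting distinct values, A + A = {-24, -14, -4, 6, 16, 26, 36}, so |A + A| = 7. Thus K = 7/4. Here |A + A| = 2|A| − 1 = 7, the minimum possible — so K = 7/4 is minimal, which holds iff A is an arithmetic progression.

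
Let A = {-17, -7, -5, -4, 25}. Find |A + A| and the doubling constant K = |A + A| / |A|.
K = |A + A| / |A| = 15/5 = 3

Enumerate A + A = {a + b : a, b ∈ A}. With |A| = 5, there are |A|^2 = 25 ordered sum pairs; collecting distinct values, A + A = {-34, -24, -22, -21, -14, -12, -11, -10, -9, -8, 8, 18, 20, 21, 50}, so |A + A| = 15. Thus K = 15/5 = 3. For comparison, the minimum possible |A + A| over all 5-element sets is 2·5 − 1 = 9 (so min K = 9/5), attained only by arithmetic progressions.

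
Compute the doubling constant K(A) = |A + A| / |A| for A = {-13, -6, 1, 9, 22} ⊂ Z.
K = |A + A| / |A| = 14/5

Enumerate A + A = {a + b : a, b ∈ A}. With |A| = 5, there are |A|^2 = 25 ordered sum pairs; collecting distinct values, A + A = {-26, -19, -12, -5, -4, 2, 3, 9, 10, 16, 18, 23, 31, 44}, so |A + A| = 14. Thus K = 14/5. For comparison, the minimum possible |A + A| over all 5-element sets is 2·5 − 1 = 9 (so min K = 9/5), attained only by arithmetic progressions.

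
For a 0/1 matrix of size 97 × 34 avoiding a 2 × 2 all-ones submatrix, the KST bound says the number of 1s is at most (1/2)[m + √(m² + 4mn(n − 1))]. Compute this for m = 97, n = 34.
z(97, 34; 2, 2) ≤ (1/2)[97 + √(97² + 4·97·34·33)] = (1/2)[97 + √444745] = 381.946

Kővári–Sós–Turán: let r_1, ..., r_97 be the row sums and z = Σ r_i the total number of 1s. Each pair of columns can share at most one row with both entries 1 (else a 2×2 all-ones block appears), so Σ_i C(r_i, 2) ≤ C(34, 2) = 561. By convexity Σ_i C(r_i, 2) ≥ 97·C(z/97, 2) = z(z − 97)/(2·97), giving z² − 97z − 97·34·33 ≤ 0 and hence z ≤ (1/2)[97 + √(9409 + 4·108834)] = (1/2)[97 + √444745] ≈ (1/2)(97 + 666.892) = 381.946.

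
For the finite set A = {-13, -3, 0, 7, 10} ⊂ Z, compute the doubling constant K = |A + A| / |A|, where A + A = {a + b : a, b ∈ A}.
K = |A + A| / |A| = 12/5

Enumerate A + A = {a + b : a, b ∈ A}. With |A| = 5, there are |A|^2 = 25 ordered sum pairs; collecting distinct values, A + A = {-26, -16, -13, -6, -3, 0, 4, 7, 10, 14, 17, 20}, so |A + A| = 12. Thus K = 12/5. For comparison, the minimum possible |A + A| over all 5-element sets is 2·5 − 1 = 9 (so min K = 9/5), attained only by arithmetic progressions.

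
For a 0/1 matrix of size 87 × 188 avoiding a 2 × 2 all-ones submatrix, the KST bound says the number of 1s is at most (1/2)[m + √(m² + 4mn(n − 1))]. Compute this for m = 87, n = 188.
z(87, 188; 2, 2) ≤ (1/2)[87 + √(87² + 4·87·188·187)] = (1/2)[87 + √12241857] = 1792.9183

Kővári–Sós–Turán: let r_1, ..., r_87 be the row sums and z = Σ r_i the total number of 1s. Each pair of columns can share at most one row with both entries 1 (else a 2×2 all-ones block appears), so Σ_i C(r_i, 2) ≤ C(188, 2) = 17578. By convexity Σ_i C(r_i, 2) ≥ 87·C(z/87, 2) = z(z − 87)/(2·87), giving z² − 87z − 87·188·187 ≤ 0 and hence z ≤ (1/2)[87 + √(7569 + 4·3058572)] = (1/2)[87 + √12241857] ≈ (1/2)(87 + 3498.8365) = 1792.9183.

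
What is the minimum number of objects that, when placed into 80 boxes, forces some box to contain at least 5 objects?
n = (5 − 1)·80 + 1 = 321

By the generalised pigeonhole principle, to guarantee some box contains ≥ r objects we need more than (r − 1) · k objects total. Threshold: n = (r − 1) · k + 1. With r = 5 and k = 80: n = 4 · 80 + 1 = 320 + 1 = 321. For n = 320 = 4 · 80, we can put exactly 4 objects in every box, avoiding 5 in any single one — so 321 is tight.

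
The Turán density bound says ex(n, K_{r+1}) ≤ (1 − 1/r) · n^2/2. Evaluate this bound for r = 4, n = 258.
Turán density bound = (3/4) · 258^2/2 = 49923/2 ≈ 24961.5

Turán's theorem: ex(n, K_{r+1}) is achieved by the complete r-partite Turán graph T(n, r) with parts as balanced as possible, and is at most (1 − 1/r) · n^2/2. For r = 4, n = 258: the density bound is (3/4) · 66564/2 = 49923/2 ≈ 24961.5. The integer-valued extremum is e(T(258, 4)) = 24961, which is strictly less than the density bound 49923/2 since 4 ∤ 258 (the parts of T(258, 4) cannot all be equal).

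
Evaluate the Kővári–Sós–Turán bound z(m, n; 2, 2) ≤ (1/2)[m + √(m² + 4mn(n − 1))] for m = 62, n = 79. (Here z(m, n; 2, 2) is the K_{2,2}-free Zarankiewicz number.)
z(62, 79; 2, 2) ≤ (1/2)[62 + √(62² + 4·62·79·78)] = (1/2)[62 + √1532020] = 649.874

Kővári–Sós–Turán: let r_1, ..., r_62 be the row sums and z = Σ r_i the total number of 1s. Each pair of columns can share at most one row with both entries 1 (else a 2×2 all-ones block appears), so Σ_i C(r_i, 2) ≤ C(79, 2) = 3081. By convexity Σ_i C(r_i, 2) ≥ 62·C(z/62, 2) = z(z − 62)/(2·62), giving z² − 62z − 62·79·78 ≤ 0 and hence z ≤ (1/2)[62 + √(3844 + 4·382044)] = (1/2)[62 + √1532020] ≈ (1/2)(62 + 1237.748) = 649.874.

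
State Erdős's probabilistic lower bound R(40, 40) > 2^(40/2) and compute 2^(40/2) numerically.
2^(40/2) = 1048576; so R(40, 40) > 1048576

Colour each edge of K_n uniformly at random with red/blue. The expected number of monochromatic K_40 is C(n, 40) · 2 · 2^(−C(40,2)). If C(n, 40) · 2^(1 − C(40,2)) < 1, then with positive probability no monochromatic K_40 exists, so R(40, 40) > n. The standard estimate C(n, 40) ≤ n^40/40! shows this inequality holds whenever n ≤ 2^(40/2) (since 40! · 2^(C(40,2) − 1) > 2^(40^2/2) ≥ n^40). Hence R(40, 40) > 2^(40/2) = 1048576.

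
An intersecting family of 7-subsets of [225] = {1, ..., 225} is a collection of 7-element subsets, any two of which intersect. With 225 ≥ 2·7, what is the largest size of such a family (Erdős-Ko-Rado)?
max |F| = C(224, 6) = 163995687856

The Erdős-Ko-Rado theorem states: for n ≥ 2k, an intersecting family of k-subsets of an n-element set has size at most C(n − 1, k − 1), with equality for 'star' families {A ⊆ [n] : |A| = k, i ∈ A} (fix an element i). For n = 225, k = 7: C(224, 6) = 163995687856.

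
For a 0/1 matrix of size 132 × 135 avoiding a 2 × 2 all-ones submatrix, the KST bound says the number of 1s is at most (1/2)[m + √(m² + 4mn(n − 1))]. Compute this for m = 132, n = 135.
z(132, 135; 2, 2) ≤ (1/2)[132 + √(132² + 4·132·135·134)] = (1/2)[132 + √9568944] = 1612.6855

Kővári–Sós–Turán: let r_1, ..., r_132 be the row sums and z = Σ r_i the total number of 1s. Each pair of columns can share at most one row with both entries 1 (else a 2×2 all-ones block appears), so Σ_i C(r_i, 2) ≤ C(135, 2) = 9045. By convexity Σ_i C(r_i, 2) ≥ 132·C(z/132, 2) = z(z − 132)/(2·132), giving z² − 132z − 132·135·134 ≤ 0 and hence z ≤ (1/2)[132 + √(17424 + 4·2387880)] = (1/2)[132 + √9568944] ≈ (1/2)(132 + 3093.371) = 1612.6855.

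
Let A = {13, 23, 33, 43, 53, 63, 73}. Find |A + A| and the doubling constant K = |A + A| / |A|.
K = |A + A| / |A| = 13/7

Enumerate A + A = {a + b : a, b ∈ A}. With |A| = 7, there are |A|^2 = 49 ordered sum pairs; collecting distinct values, A + A = {26, 36, 46, 56, 66, 76, 86, 96, 106, 116, 126, 136, 146}, so |A + A| = 13. Thus K = 13/7. Here |A + A| = 2|A| − 1 = 13, the minimum possible — so K = 13/7 is minimal, which holds iff A is an arithmetic progression.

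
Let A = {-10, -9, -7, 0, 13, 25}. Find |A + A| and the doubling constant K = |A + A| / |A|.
K = |A + A| / |A| = 21/6 = 7/2

Enumerate A + A = {a + b : a, b ∈ A}. With |A| = 6, there are |A|^2 = 36 ordered sum pairs; collecting distinct values, A + A = {-20, -19, -18, -17, -16, -14, -10, -9, -7, 0, 3, 4, 6, 13, 15, 16, 18, 25, 26, 38, 50}, so |A + A| = 21. Thus K = 21/6 = 7/2. For comparison, the minimum possible |A + A| over all 6-element sets is 2·6 − 1 = 11 (so min K = 11/6), attained only by arithmetic progressions.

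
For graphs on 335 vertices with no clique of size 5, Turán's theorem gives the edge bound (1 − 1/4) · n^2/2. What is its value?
Turán density bound = (3/4) · 335^2/2 = 336675/8 ≈ 42084.375

Turán's theorem: ex(n, K_{r+1}) is achieved by the complete r-partite Turán graph T(n, r) with parts as balanced as possible, and is at most (1 − 1/r) · n^2/2. For r = 4, n = 335: the density bound is (3/4) · 112225/2 = 336675/8 ≈ 42084.375. The integer-valued extremum is e(T(335, 4)) = 42084, which is strictly less than the density bound 336675/8 since 4 ∤ 335 (the parts of T(335, 4) cannot all be equal).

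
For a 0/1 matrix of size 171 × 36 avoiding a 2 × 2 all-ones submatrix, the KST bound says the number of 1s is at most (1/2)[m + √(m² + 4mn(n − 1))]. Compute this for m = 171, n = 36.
z(171, 36; 2, 2) ≤ (1/2)[171 + √(171² + 4·171·36·35)] = (1/2)[171 + √891081] = 557.4854

Kővári–Sós–Turán: let r_1, ..., r_171 be the row sums and z = Σ r_i the total number of 1s. Each pair of columns can share at most one row with both entries 1 (else a 2×2 all-ones block appears), so Σ_i C(r_i, 2) ≤ C(36, 2) = 630. By convexity Σ_i C(r_i, 2) ≥ 171·C(z/171, 2) = z(z − 171)/(2·171), giving z² − 171z − 171·36·35 ≤ 0 and hence z ≤ (1/2)[171 + √(29241 + 4·215460)] = (1/2)[171 + √891081] ≈ (1/2)(171 + 943.9709) = 557.4854.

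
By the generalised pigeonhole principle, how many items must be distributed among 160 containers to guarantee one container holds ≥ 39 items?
n = (39 − 1)·160 + 1 = 6081

By the generalised pigeonhole principle, to guarantee some box contains ≥ r objects we need more than (r − 1) · k objects total. Threshold: n = (r − 1) · k + 1. With r = 39 and k = 160: n = 38 · 160 + 1 = 6080 + 1 = 6081. For n = 6080 = 38 · 160, we can put exactly 38 objects in every box, avoiding 39 in any single one — so 6081 is tight.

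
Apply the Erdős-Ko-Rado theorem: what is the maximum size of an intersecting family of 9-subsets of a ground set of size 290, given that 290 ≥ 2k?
max |F| = C(289, 8) = 1094501801769948

The Erdős-Ko-Rado theorem states: for n ≥ 2k, an intersecting family of k-subsets of an n-element set has size at most C(n − 1, k − 1), with equality for 'star' families {A ⊆ [n] : |A| = k, i ∈ A} (fix an element i). For n = 290, k = 9: C(289, 8) = 1094501801769948.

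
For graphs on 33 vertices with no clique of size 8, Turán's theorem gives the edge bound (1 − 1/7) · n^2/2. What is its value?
Turán density bound = (6/7) · 33^2/2 = 3267/7 ≈ 466.7143

Turán's theorem: ex(n, K_{r+1}) is achieved by the complete r-partite Turán graph T(n, r) with parts as balanced as possible, and is at most (1 − 1/r) · n^2/2. For r = 7, n = 33: the density bound is (6/7) · 1089/2 = 3267/7 ≈ 466.7143. The integer-valued extremum is e(T(33, 7)) = 466, which is strictly less than the density bound 3267/7 since 7 ∤ 33 (the parts of T(33, 7) cannot all be equal).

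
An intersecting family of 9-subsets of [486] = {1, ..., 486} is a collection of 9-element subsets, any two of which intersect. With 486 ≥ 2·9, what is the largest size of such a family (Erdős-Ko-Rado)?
max |F| = C(485, 8) = 71649055468439020

Erdős-Ko-Rado (1961): when n ≥ 2k, max |F| = C(n−1, k−1). The bound is attained by the star {A : i ∈ A} for any fixed i ∈ [n]. Here C(486−1, 9−1) = C(485, 8) = 71649055468439020.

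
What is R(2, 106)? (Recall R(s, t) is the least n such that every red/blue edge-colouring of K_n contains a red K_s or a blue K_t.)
R(2, 106) = 106

R(2, k) = k for all k ≥ 2: in a 2-colouring of K_k, either some edge is red (a red K_2) or all edges are blue (a blue K_k). And K_{105} coloured all-blue has no blue K_106, so R(2, 106) > 105. Hence R(2, 106) = 106.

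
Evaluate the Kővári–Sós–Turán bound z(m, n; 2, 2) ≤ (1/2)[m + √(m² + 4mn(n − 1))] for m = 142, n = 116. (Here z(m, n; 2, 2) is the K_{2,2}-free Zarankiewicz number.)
z(142, 116; 2, 2) ≤ (1/2)[142 + √(142² + 4·142·116·115)] = (1/2)[142 + √7597284] = 1449.1586

Kővári–Sós–Turán: let r_1, ..., r_142 be the row sums and z = Σ r_i the total number of 1s. Each pair of columns can share at most one row with both entries 1 (else a 2×2 all-ones block appears), so Σ_i C(r_i, 2) ≤ C(116, 2) = 6670. By convexity Σ_i C(r_i, 2) ≥ 142·C(z/142, 2) = z(z − 142)/(2·142), giving z² − 142z − 142·116·115 ≤ 0 and hence z ≤ (1/2)[142 + √(20164 + 4·1894280)] = (1/2)[142 + √7597284] ≈ (1/2)(142 + 2756.3171) = 1449.1586.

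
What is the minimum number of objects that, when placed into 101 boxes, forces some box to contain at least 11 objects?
n = (11 − 1)·101 + 1 = 1011

By the generalised pigeonhole principle, to guarantee some box contains ≥ r objects we need more than (r − 1) · k objects total. Threshold: n = (r − 1) · k + 1. With r = 11 and k = 101: n = 10 · 101 + 1 = 1010 + 1 = 1011. For n = 1010 = 10 · 101, we can put exactly 10 objects in every box, avoiding 11 in any single one — so 1011 is tight.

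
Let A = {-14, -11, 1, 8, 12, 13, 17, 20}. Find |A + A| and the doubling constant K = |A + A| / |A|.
K = |A + A| / |A| = 31/8

Enumerate A + A = {a + b : a, b ∈ A}. With |A| = 8, there are |A|^2 = 64 ordered sum pairs; collecting distinct values, A + A = {-28, -25, -22, -13, -10, -6, -3, -2, -1, 1, 2, 3, 6, 9, 13, 14, 16, 18, 20, 21, 24, 25, 26, 28, 29, 30, 32, 33, 34, 37, 40}, so |A + A| = 31. Thus K = 31/8. For comparison, the minimum possible |A + A| over all 8-element sets is 2·8 − 1 = 15 (so min K = 15/8), attained only by arithmetic progressions.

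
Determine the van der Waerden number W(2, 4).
W(2, 4) = 35

This is a classical value, W(2, 4) = 35, established by combining an explicit 2-colouring of {1, ..., 34} with no monochromatic 4-AP (giving the lower bound W(2, 4) > 34) and a finite case analysis / exhaustive computer search showing every 2-colouring of {1, ..., 35} has such an AP.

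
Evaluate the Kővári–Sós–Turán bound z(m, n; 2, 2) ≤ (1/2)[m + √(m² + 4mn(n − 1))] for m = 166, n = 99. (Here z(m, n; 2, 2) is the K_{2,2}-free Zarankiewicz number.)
z(166, 99; 2, 2) ≤ (1/2)[166 + √(166² + 4·166·99·98)] = (1/2)[166 + √6469684] = 1354.7787

Kővári–Sós–Turán: let r_1, ..., r_166 be the row sums and z = Σ r_i the total number of 1s. Each pair of columns can share at most one row with both entries 1 (else a 2×2 all-ones block appears), so Σ_i C(r_i, 2) ≤ C(99, 2) = 4851. By convexity Σ_i C(r_i, 2) ≥ 166·C(z/166, 2) = z(z − 166)/(2·166), giving z² − 166z − 166·99·98 ≤ 0 and hence z ≤ (1/2)[166 + √(27556 + 4·1610532)] = (1/2)[166 + √6469684] ≈ (1/2)(166 + 2543.5574) = 1354.7787.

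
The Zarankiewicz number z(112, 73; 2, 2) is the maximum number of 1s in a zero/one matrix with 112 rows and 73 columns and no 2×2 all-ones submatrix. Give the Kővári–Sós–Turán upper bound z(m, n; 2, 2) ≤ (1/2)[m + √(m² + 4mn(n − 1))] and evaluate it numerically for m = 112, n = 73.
z(112, 73; 2, 2) ≤ (1/2)[112 + √(112² + 4·112·73·72)] = (1/2)[112 + √2367232] = 825.2906

Kővári–Sós–Turán: let r_1, ..., r_112 be the row sums and z = Σ r_i the total number of 1s. Each pair of columns can share at most one row with both entries 1 (else a 2×2 all-ones block appears), so Σ_i C(r_i, 2) ≤ C(73, 2) = 2628. By convexity Σ_i C(r_i, 2) ≥ 112·C(z/112, 2) = z(z − 112)/(2·112), giving z² − 112z − 112·73·72 ≤ 0 and hence z ≤ (1/2)[112 + √(12544 + 4·588672)] = (1/2)[112 + √2367232] ≈ (1/2)(112 + 1538.5812) = 825.2906.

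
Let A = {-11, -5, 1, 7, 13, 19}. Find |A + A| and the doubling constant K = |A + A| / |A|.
K = |A + A| / |A| = 11/6

Enumerate A + A = {a + b : a, b ∈ A}. With |A| = 6, there are |A|^2 = 36 ordered sum pairs; collecting distinct values, A + A = {-22, -16, -10, -4, 2, 8, 14, 20, 26, 32, 38}, so |A + A| = 11. Thus K = 11/6. Here |A + A| = 2|A| − 1 = 11, the minimum possible — so K = 11/6 is minimal, which holds iff A is an arithmetic progression.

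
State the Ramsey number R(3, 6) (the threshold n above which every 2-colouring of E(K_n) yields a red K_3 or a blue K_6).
R(3, 6) = 18

Lower bound: an explicit 2-colouring of K_{17} (typically a Paley-type or other structured construction) avoids a red K_3 and a blue K_6, showing R(3, 6) > 17.
Upper bound: the simple Erdős–Szekeres recurrence only gives R(3, 6) ≤ 20; the tight bound R(3, 6) ≤ 18 requires a sharper case analysis (or computer search) of 2-colourings of K_{18}.
Hence R(3, 6) = 18.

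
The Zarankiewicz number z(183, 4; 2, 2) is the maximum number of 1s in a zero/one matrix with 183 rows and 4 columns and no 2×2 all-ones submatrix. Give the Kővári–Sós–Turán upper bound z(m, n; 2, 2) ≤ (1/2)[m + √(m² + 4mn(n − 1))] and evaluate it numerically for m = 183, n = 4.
z(183, 4; 2, 2) ≤ (1/2)[183 + √(183² + 4·183·4·3)] = (1/2)[183 + √42273] = 194.302

Kővári–Sós–Turán: let r_1, ..., r_183 be the row sums and z = Σ r_i the total number of 1s. Each pair of columns can share at most one row with both entries 1 (else a 2×2 all-ones block appears), so Σ_i C(r_i, 2) ≤ C(4, 2) = 6. By convexity Σ_i C(r_i, 2) ≥ 183·C(z/183, 2) = z(z − 183)/(2·183), giving z² − 183z − 183·4·3 ≤ 0 and hence z ≤ (1/2)[183 + √(33489 + 4·2196)] = (1/2)[183 + √42273] ≈ (1/2)(183 + 205.604) = 194.302.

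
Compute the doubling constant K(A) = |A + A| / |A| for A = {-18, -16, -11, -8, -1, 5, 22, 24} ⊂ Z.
K = |A + A| / |A| = 33/8

Enumerate A + A = {a + b : a, b ∈ A}. With |A| = 8, there are |A|^2 = 64 ordered sum pairs; collecting distinct values, A + A = {-36, -34, -32, -29, -27, -26, -24, -22, -19, -17, -16, -13, -12, -11, -9, -6, -3, -2, 4, 6, 8, 10, 11, 13, 14, 16, 21, 23, 27, 29, 44, 46, 48}, so |A + A| = 33. Thus K = 33/8. For comparison, the minimum possible |A + A| over all 8-element sets is 2·8 − 1 = 15 (so min K = 15/8), attained only by arithmetic progressions.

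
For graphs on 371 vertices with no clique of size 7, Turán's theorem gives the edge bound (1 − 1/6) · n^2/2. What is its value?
Turán density bound = (5/6) · 371^2/2 = 688205/12 ≈ 57350.4167

Turán's theorem: ex(n, K_{r+1}) is achieved by the complete r-partite Turán graph T(n, r) with parts as balanced as possible, and is at most (1 − 1/r) · n^2/2. For r = 6, n = 371: the density bound is (5/6) · 137641/2 = 688205/12 ≈ 57350.4167. The integer-valued extremum is e(T(371, 6)) = 57350, which is strictly less than the density bound 688205/12 since 6 ∤ 371 (the parts of T(371, 6) cannot all be equal).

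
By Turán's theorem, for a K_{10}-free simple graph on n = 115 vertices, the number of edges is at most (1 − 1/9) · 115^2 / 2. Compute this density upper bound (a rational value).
Turán density bound = (8/9) · 115^2/2 = 52900/9 ≈ 5877.7778

Turán's theorem: ex(n, K_{r+1}) is achieved by the complete r-partite Turán graph T(n, r) with parts as balanced as possible, and is at most (1 − 1/r) · n^2/2. For r = 9, n = 115: the density bound is (8/9) · 13225/2 = 52900/9 ≈ 5877.7778. The integer-valued extremum is e(T(115, 9)) = 5877, which is strictly less than the density bound 52900/9 since 9 ∤ 115 (the parts of T(115, 9) cannot all be equal).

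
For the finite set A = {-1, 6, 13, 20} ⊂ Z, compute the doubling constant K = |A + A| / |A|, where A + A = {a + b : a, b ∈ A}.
K = |A + A| / |A| = 7/4

Enumerate A + A = {a + b : a, b ∈ A}. With |A| = 4, there are |A|^2 = 16 ordered sum pairs; collecting distinct values, A + A = {-2, 5, 12, 19, 26, 33, 40}, so |A + A| = 7. Thus K = 7/4. Here |A + A| = 2|A| − 1 = 7, the minimum possible — so K = 7/4 is minimal, which holds iff A is an arithmetic progression.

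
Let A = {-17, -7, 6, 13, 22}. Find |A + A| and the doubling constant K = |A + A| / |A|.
K = |A + A| / |A| = 15/5 = 3

Enumerate A + A = {a + b : a, b ∈ A}. With |A| = 5, there are |A|^2 = 25 ordered sum pairs; collecting distinct values, A + A = {-34, -24, -14, -11, -4, -1, 5, 6, 12, 15, 19, 26, 28, 35, 44}, so |A + A| = 15. Thus K = 15/5 = 3. For comparison, the minimum possible |A + A| over all 5-element sets is 2·5 − 1 = 9 (so min K = 9/5), attained only by arithmetic progressions.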